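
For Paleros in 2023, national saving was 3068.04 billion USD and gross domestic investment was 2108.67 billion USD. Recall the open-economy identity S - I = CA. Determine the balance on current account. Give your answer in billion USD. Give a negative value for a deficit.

959.37

CA = S - I = 3068.04 - 2108.67 = 959.37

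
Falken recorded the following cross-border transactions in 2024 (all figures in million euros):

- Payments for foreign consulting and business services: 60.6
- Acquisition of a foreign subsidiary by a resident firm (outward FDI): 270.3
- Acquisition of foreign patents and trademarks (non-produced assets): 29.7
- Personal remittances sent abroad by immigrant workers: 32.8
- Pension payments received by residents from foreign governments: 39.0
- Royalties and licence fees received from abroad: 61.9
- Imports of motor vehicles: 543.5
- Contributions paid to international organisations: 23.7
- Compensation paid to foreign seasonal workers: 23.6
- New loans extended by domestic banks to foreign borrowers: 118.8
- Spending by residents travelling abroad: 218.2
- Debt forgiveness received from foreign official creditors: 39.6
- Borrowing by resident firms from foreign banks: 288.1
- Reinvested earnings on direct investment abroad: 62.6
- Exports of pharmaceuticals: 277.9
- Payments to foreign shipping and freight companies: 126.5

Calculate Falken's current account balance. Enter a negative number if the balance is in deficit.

Goods: 277.9 - 543.5 = -265.6
Services: -60.6 - 126.5 - 218.2 + 61.9 = -343.4
Primary income: 62.6 - 23.6 = 39.0
Secondary income: -32.8 + 39.0 - 23.7 = -17.5
Current account = (-265.6) + (-343.4) + 39.0 + (-17.5) = -587.5
(Excluded from the current account — financial account: acquisition of a foreign subsidiary by a resident firm (outward FDI) 270.3, new loans extended by domestic banks to foreign borrowers 118.8, borrowing by resident firms from foreign banks 288.1; capital account: acquisition of foreign patents and trademarks (non-produced assets) 29.7, debt forgiveness received from foreign official creditors 39.6.)

-587.5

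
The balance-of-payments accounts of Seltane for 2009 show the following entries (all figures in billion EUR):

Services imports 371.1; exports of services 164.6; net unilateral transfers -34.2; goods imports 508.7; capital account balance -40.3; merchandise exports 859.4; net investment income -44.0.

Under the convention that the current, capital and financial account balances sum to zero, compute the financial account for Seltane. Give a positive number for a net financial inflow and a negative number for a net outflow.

Goods balance = 859.4 - 508.7 = 350.7
Services balance = 164.6 - 371.1 = -206.5
Trade balance (goods + services) = 350.7 + (-206.5) = 144.2
Net primary income = -44.0
Net secondary income = -34.2
Current account = 144.2 + (-44.0) + (-34.2) = 66.0
Financial account = -(66.0 + (-40.3)) = -25.7

-25.7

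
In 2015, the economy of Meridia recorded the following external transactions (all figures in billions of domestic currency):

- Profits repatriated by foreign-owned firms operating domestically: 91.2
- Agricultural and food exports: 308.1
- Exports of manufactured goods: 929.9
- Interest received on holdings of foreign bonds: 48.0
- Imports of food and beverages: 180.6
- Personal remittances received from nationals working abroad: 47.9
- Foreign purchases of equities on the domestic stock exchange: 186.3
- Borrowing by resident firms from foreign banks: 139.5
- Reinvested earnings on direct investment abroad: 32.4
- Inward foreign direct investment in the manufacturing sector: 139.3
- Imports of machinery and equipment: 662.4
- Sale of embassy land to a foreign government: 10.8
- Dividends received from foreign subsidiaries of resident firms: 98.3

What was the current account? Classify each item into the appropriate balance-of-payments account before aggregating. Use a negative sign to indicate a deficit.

530.4

Goods: 929.9 + 308.1 - 662.4 - 180.6 = 395.0
Primary income: -91.2 + 32.4 + 48.0 + 98.3 = 87.5
Secondary income: 47.9
Current account = 395.0 + 87.5 + 47.9 = 530.4
(Excluded from the current account — financial account: foreign purchases of equities on the domestic stock exchange 186.3, borrowing by resident firms from foreign banks 139.5, inward foreign direct investment in the manufacturing sector 139.3; capital account: sale of embassy land to a foreign government 10.8.)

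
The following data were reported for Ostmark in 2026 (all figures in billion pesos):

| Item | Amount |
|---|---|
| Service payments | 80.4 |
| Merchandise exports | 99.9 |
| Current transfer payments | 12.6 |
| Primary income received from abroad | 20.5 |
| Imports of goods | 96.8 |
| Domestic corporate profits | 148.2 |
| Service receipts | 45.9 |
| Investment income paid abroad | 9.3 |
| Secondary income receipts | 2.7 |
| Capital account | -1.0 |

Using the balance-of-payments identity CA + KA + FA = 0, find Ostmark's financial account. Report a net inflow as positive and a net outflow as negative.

Goods balance = 99.9 - 96.8 = 3.1
Services balance = 45.9 - 80.4 = -34.5
Trade balance (goods + services) = 3.1 + (-34.5) = -31.4
Net primary income = 20.5 - 9.3 = 11.2
Net secondary income = 2.7 - 12.6 = -9.9
Current account = -31.4 + 11.2 + (-9.9) = -30.1
Financial account = -(-30.1 + (-1.0)) = 31.1

31.1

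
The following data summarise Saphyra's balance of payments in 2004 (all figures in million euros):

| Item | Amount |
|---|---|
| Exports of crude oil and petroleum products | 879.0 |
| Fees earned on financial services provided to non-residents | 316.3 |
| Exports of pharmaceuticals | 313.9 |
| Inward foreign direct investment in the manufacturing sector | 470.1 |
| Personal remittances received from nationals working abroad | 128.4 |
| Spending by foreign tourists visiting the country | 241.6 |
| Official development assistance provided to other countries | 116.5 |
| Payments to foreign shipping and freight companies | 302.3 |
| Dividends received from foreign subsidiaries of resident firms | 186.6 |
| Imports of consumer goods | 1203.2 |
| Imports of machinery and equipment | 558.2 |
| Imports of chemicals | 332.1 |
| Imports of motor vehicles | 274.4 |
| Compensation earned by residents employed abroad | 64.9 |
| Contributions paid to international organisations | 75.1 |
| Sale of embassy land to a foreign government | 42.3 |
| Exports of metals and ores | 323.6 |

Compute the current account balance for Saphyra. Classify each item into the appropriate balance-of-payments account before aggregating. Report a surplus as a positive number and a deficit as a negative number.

-407.5

Goods: -332.1 + 313.9 + 879.0 - 558.2 + 323.6 - 1203.2 - 274.4 = -851.4
Services: 241.6 + 316.3 - 302.3 = 255.6
Primary income: 186.6 + 64.9 = 251.5
Secondary income: -75.1 + 128.4 - 116.5 = -63.2
Current account = (-851.4) + 255.6 + 251.5 + (-63.2) = -407.5
(Excluded from the current account — financial account: inward foreign direct investment in the manufacturing sector 470.1; capital account: sale of embassy land to a foreign government 42.3.)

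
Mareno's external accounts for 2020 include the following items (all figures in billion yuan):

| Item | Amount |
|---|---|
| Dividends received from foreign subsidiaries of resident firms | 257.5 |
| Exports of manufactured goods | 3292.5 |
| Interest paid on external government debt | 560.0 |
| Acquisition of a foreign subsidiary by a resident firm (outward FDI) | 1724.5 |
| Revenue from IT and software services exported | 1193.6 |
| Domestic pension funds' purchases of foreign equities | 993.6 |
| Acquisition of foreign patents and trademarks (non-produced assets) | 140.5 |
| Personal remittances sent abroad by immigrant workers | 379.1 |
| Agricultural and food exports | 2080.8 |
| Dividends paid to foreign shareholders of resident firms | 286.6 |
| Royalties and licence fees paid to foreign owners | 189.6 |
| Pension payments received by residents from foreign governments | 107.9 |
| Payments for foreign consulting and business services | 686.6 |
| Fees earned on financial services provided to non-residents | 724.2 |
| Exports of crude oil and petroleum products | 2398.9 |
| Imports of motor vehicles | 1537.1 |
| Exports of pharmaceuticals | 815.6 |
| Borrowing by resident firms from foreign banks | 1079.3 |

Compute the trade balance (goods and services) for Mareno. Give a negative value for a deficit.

8092.3

Goods: 2080.8 + 815.6 + 2398.9 - 1537.1 + 3292.5 = 7050.7
Services: -686.6 + 1193.6 + 724.2 - 189.6 = 1041.6
Trade balance = 7050.7 + 1041.6 = 8092.3
(Excluded from the trade balance — primary income: dividends received from foreign subsidiaries of resident firms 257.5, interest paid on external government debt 560.0, dividends paid to foreign shareholders of resident firms 286.6; financial account: acquisition of a foreign subsidiary by a resident firm (outward FDI) 1724.5, domestic pension funds' purchases of foreign equities 993.6, borrowing by resident firms from foreign banks 1079.3; capital account: acquisition of foreign patents and trademarks (non-produced assets) 140.5; secondary income: personal remittances sent abroad by immigrant workers 379.1, pension payments received by residents from foreign governments 107.9.)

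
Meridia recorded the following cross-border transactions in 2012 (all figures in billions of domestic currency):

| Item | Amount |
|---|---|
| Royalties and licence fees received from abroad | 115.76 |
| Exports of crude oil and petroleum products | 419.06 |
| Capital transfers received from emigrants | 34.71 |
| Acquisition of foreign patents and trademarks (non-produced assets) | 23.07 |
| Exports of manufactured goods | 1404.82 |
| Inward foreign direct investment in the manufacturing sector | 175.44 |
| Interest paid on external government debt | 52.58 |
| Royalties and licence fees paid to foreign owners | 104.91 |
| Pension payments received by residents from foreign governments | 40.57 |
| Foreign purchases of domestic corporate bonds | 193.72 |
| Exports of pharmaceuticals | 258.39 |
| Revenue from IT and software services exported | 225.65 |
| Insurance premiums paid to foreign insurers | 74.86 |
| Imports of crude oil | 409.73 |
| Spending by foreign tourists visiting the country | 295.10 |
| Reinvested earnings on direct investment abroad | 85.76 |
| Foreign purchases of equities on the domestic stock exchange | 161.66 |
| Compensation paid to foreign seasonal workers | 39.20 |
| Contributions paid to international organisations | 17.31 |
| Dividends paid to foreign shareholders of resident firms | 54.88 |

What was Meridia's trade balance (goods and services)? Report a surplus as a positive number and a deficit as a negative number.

2129.28

Goods: 419.06 + 258.39 - 409.73 + 1404.82 = 1672.54
Services: 225.65 - 104.91 + 295.10 + 115.76 - 74.86 = 456.74
Trade balance = 1672.54 + 456.74 = 2129.28
(Excluded from the trade balance — capital account: capital transfers received from emigrants 34.71, acquisition of foreign patents and trademarks (non-produced assets) 23.07; financial account: inward foreign direct investment in the manufacturing sector 175.44, foreign purchases of domestic corporate bonds 193.72, foreign purchases of equities on the domestic stock exchange 161.66; primary income: interest paid on external government debt 52.58, reinvested earnings on direct investment abroad 85.76, compensation paid to foreign seasonal workers 39.20, dividends paid to foreign shareholders of resident firms 54.88; secondary income: pension payments received by residents from foreign governments 40.57, contributions paid to international organisations 17.31.)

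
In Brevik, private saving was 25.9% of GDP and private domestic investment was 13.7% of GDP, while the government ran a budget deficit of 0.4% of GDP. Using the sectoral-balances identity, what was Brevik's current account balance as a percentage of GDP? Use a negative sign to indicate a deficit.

By the sectoral-balances identity, CA = (S_private - I) + (T - G).
Private balance = 25.9 - 13.7 = 12.2
Government balance (T - G) = -0.4
CA = 12.2 + (-0.4) = 11.8

11.8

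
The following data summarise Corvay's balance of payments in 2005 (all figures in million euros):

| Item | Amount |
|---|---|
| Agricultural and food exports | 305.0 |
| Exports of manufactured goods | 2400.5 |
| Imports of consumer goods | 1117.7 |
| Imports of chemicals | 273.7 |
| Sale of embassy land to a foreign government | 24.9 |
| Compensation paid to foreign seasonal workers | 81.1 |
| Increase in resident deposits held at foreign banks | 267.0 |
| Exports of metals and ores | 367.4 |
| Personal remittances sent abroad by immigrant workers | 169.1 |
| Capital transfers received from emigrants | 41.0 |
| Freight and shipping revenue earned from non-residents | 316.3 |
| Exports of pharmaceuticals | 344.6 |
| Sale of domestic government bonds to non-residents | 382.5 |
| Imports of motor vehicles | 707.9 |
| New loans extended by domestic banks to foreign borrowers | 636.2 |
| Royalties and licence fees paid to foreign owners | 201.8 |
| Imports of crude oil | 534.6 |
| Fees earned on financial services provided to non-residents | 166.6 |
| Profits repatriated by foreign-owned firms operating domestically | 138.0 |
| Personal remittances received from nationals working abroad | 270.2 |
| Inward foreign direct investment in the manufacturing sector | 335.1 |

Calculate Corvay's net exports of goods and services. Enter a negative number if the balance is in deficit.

Goods: -534.6 + 305.0 - 1117.7 - 707.9 + 344.6 + 367.4 - 273.7 + 2400.5 = 783.6
Services: -201.8 + 316.3 + 166.6 = 281.1
Trade balance = 783.6 + 281.1 = 1064.7
(Excluded from the trade balance — capital account: sale of embassy land to a foreign government 24.9, capital transfers received from emigrants 41.0; primary income: compensation paid to foreign seasonal workers 81.1, profits repatriated by foreign-owned firms operating domestically 138.0; financial account: increase in resident deposits held at foreign banks 267.0, sale of domestic government bonds to non-residents 382.5, new loans extended by domestic banks to foreign borrowers 636.2, inward foreign direct investment in the manufacturing sector 335.1; secondary income: personal remittances sent abroad by immigrant workers 169.1, personal remittances received from nationals working abroad 270.2.)

1064.7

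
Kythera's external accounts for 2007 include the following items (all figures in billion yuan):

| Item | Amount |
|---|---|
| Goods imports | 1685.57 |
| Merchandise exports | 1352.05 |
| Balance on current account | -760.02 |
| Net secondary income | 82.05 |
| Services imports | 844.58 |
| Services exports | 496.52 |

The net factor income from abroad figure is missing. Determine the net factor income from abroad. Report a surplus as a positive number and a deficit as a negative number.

Current account = goods balance + services balance + net primary income + net secondary income
Sum of the known components = -599.53
Net factor income from abroad = CA - (known components) = -760.02 - (-599.53) = -160.49

-160.49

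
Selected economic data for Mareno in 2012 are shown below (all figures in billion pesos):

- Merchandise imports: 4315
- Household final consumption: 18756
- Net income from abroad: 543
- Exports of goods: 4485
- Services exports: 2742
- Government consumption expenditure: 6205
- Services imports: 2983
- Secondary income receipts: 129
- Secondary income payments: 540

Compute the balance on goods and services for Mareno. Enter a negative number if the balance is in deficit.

-71

Goods balance = 4485 - 4315 = 170
Services balance = 2742 - 2983 = -241
Trade balance (goods + services) = 170 + (-241) = -71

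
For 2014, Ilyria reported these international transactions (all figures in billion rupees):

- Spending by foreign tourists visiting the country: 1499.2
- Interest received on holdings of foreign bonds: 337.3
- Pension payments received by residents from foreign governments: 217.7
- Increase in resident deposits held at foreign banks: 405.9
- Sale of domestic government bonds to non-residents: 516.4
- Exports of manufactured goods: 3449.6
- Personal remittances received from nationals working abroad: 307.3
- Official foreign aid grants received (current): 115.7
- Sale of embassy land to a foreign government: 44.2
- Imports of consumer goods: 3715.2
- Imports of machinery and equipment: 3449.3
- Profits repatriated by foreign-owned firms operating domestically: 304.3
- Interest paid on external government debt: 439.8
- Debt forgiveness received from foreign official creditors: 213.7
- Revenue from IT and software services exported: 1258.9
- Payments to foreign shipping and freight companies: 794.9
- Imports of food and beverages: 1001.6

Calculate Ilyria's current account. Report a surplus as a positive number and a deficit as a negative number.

-2519.4

Goods: 3449.6 - 3715.2 - 3449.3 - 1001.6 = -4716.5
Services: 1258.9 + 1499.2 - 794.9 = 1963.2
Primary income: -439.8 - 304.3 + 337.3 = -406.8
Secondary income: 115.7 + 307.3 + 217.7 = 640.7
Current account = (-4716.5) + 1963.2 + (-406.8) + 640.7 = -2519.4
(Excluded from the current account — financial account: increase in resident deposits held at foreign banks 405.9, sale of domestic government bonds to non-residents 516.4; capital account: sale of embassy land to a foreign government 44.2, debt forgiveness received from foreign official creditors 213.7.)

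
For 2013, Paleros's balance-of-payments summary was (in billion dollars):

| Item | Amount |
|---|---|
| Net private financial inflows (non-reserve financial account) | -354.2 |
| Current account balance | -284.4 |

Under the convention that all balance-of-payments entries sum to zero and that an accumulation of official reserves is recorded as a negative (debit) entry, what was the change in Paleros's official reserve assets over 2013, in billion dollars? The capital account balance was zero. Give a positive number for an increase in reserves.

-638.6

Official reserve transactions balance = -((-284.4) + (-354.2)) = 638.6
An accumulation of reserves is recorded as a debit (negative entry), so the change in the stock of reserves is the negative of that balance.
Change in official reserves = -(638.6) = -638.6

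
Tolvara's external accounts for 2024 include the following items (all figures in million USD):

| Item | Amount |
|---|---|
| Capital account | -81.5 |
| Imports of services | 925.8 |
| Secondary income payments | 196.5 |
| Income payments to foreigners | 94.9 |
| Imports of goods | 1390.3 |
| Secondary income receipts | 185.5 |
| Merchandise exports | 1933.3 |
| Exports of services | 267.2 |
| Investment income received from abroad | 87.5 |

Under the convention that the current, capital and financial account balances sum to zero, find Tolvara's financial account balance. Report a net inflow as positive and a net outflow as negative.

215.5

Goods balance = 1933.3 - 1390.3 = 543.0
Services balance = 267.2 - 925.8 = -658.6
Trade balance (goods + services) = 543.0 + (-658.6) = -115.6
Net primary income = 87.5 - 94.9 = -7.4
Net secondary income = 185.5 - 196.5 = -11.0
Current account = -115.6 + (-7.4) + (-11.0) = -134.0
Financial account = -(-134.0 + (-81.5)) = 215.5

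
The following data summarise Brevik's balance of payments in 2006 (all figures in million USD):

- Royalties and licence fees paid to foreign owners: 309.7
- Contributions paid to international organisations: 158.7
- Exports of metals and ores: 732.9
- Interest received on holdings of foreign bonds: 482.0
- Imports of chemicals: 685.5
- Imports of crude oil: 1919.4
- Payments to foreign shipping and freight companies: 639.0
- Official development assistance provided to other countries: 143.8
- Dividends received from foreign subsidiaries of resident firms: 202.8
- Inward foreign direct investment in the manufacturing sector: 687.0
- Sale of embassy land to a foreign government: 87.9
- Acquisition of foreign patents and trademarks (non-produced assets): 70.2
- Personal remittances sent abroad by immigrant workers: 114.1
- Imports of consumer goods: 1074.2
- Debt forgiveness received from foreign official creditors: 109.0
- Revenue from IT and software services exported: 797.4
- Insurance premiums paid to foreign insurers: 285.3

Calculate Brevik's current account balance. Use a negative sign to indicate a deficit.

-3114.6

Goods: -1919.4 - 1074.2 - 685.5 + 732.9 = -2946.2
Services: -285.3 - 309.7 + 797.4 - 639.0 = -436.6
Primary income: 482.0 + 202.8 = 684.8
Secondary income: -143.8 - 114.1 - 158.7 = -416.6
Current account = (-2946.2) + (-436.6) + 684.8 + (-416.6) = -3114.6
(Excluded from the current account — financial account: inward foreign direct investment in the manufacturing sector 687.0; capital account: sale of embassy land to a foreign government 87.9, acquisition of foreign patents and trademarks (non-produced assets) 70.2, debt forgiveness received from foreign official creditors 109.0.)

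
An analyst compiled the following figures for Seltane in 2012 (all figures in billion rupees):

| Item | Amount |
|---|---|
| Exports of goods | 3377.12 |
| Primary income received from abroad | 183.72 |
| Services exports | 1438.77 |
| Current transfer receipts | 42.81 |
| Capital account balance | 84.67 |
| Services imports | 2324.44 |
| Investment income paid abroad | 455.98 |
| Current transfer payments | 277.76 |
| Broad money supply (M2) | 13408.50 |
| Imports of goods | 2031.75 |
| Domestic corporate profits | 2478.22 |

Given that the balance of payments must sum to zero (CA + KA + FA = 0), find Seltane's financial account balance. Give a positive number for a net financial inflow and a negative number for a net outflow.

-37.16

Goods balance = 3377.12 - 2031.75 = 1345.37
Services balance = 1438.77 - 2324.44 = -885.67
Trade balance (goods + services) = 1345.37 + (-885.67) = 459.70
Net primary income = 183.72 - 455.98 = -272.26
Net secondary income = 42.81 - 277.76 = -234.95
Current account = 459.70 + (-272.26) + (-234.95) = -47.51
Financial account = -(-47.51 + 84.67) = -37.16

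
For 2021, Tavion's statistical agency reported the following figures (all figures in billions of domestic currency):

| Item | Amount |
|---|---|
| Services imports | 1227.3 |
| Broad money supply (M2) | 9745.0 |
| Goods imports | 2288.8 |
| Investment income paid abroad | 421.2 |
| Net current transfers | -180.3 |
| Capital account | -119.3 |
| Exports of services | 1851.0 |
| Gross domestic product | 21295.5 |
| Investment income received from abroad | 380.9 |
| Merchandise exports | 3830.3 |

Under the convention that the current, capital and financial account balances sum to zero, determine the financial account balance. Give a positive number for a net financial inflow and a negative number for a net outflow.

-1825.3

Goods balance = 3830.3 - 2288.8 = 1541.5
Services balance = 1851.0 - 1227.3 = 623.7
Trade balance (goods + services) = 1541.5 + 623.7 = 2165.2
Net primary income = 380.9 - 421.2 = -40.3
Net secondary income = -180.3
Current account = 2165.2 + (-40.3) + (-180.3) = 1944.6
Financial account = -(1944.6 + (-119.3)) = -1825.3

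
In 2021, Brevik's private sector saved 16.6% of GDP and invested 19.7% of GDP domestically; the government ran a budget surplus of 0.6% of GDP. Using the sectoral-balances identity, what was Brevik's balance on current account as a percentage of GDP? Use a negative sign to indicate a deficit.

-2.5

By the sectoral-balances identity, CA = (S_private - I) + (T - G).
Private balance = 16.6 - 19.7 = -3.1
Government balance (T - G) = 0.6
CA = -3.1 + 0.6 = -2.5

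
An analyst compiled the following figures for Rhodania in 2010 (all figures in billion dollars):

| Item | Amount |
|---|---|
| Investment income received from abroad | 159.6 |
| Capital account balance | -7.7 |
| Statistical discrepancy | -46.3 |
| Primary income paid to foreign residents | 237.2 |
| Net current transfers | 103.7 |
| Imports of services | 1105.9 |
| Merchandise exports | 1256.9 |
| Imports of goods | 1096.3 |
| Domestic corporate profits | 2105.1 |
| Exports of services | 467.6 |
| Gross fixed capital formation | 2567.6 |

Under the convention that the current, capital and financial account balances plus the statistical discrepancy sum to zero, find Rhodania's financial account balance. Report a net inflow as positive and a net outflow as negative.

Goods balance = 1256.9 - 1096.3 = 160.6
Services balance = 467.6 - 1105.9 = -638.3
Trade balance (goods + services) = 160.6 + (-638.3) = -477.7
Net primary income = 159.6 - 237.2 = -77.6
Net secondary income = 103.7
Current account = -477.7 + (-77.6) + 103.7 = -451.6
Financial account = -(-451.6 + (-7.7) + (-46.3)) = 505.6

505.6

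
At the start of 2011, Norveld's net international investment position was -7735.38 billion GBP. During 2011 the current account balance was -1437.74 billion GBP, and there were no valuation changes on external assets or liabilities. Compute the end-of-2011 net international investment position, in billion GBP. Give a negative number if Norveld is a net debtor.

-9173.12

With no valuation effects, change in NIIP = current account = -1437.74
End-of-year NIIP = -7735.38 + (-1437.74) = -9173.12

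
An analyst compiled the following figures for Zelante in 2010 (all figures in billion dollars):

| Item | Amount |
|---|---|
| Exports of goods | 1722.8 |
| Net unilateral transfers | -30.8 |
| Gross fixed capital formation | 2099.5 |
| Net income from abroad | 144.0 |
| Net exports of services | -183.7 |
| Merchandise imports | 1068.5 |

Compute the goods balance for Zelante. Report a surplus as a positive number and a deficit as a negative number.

654.3

Goods balance = 1722.8 - 1068.5 = 654.3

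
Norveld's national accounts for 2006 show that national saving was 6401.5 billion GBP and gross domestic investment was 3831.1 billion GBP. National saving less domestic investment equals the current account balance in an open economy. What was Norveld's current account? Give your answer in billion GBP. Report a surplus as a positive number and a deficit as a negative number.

2570.4

S - I = CA (net lending to the rest of the world).
CA = S - I = 6401.5 - 3831.1 = 2570.4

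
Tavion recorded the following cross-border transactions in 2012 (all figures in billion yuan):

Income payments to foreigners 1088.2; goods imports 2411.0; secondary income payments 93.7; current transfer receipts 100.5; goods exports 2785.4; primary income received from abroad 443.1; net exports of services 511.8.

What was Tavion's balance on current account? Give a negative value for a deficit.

Goods balance = 2785.4 - 2411.0 = 374.4
Services balance = 511.8
Trade balance (goods + services) = 374.4 + 511.8 = 886.2
Net primary income = 443.1 - 1088.2 = -645.1
Net secondary income = 100.5 - 93.7 = 6.8
Current account = 886.2 + (-645.1) + 6.8 = 247.9

247.9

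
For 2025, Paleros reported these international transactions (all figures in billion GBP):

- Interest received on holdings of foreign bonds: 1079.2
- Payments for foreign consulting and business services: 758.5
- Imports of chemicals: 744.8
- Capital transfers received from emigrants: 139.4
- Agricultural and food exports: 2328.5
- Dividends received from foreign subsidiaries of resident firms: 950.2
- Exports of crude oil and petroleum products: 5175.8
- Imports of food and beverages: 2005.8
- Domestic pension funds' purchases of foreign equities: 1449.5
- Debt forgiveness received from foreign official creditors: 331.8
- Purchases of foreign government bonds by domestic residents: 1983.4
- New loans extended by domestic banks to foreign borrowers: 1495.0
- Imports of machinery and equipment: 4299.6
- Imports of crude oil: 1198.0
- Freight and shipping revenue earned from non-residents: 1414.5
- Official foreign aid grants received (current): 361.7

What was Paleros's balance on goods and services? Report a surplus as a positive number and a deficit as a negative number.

-87.9

Goods: -4299.6 - 2005.8 - 744.8 + 2328.5 - 1198.0 + 5175.8 = -743.9
Services: 1414.5 - 758.5 = 656.0
Trade balance = -743.9 + 656.0 = -87.9
(Excluded from the trade balance — primary income: interest received on holdings of foreign bonds 1079.2, dividends received from foreign subsidiaries of resident firms 950.2; capital account: capital transfers received from emigrants 139.4, debt forgiveness received from foreign official creditors 331.8; financial account: domestic pension funds' purchases of foreign equities 1449.5, purchases of foreign government bonds by domestic residents 1983.4, new loans extended by domestic banks to foreign borrowers 1495.0; secondary income: official foreign aid grants received (current) 361.7.)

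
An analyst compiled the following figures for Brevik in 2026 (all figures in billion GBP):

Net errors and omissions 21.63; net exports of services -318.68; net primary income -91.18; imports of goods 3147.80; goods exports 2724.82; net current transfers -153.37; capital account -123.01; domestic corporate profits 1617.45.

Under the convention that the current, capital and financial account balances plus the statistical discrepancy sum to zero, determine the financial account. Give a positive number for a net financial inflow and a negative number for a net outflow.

Goods balance = 2724.82 - 3147.80 = -422.98
Services balance = -318.68
Trade balance (goods + services) = -422.98 + (-318.68) = -741.66
Net primary income = -91.18
Net secondary income = -153.37
Current account = -741.66 + (-91.18) + (-153.37) = -986.21
Financial account = -(-986.21 + (-123.01) + 21.63) = 1087.59

1087.59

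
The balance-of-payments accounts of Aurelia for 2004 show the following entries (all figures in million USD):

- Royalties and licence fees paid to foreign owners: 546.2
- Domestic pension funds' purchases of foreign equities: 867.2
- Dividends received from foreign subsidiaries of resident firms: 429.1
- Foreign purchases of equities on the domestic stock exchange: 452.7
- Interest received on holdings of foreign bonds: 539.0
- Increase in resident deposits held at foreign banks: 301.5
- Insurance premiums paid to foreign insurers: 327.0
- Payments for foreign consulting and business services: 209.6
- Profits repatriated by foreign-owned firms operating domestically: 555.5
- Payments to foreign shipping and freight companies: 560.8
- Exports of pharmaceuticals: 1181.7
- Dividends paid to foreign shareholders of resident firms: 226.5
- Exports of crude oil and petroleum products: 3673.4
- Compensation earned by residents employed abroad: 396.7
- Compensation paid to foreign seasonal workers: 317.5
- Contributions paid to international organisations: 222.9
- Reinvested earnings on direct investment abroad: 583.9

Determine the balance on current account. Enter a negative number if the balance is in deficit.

Goods: 3673.4 + 1181.7 = 4855.1
Services: -546.2 - 327.0 - 209.6 - 560.8 = -1643.6
Primary income: -317.5 + 396.7 + 583.9 + 429.1 - 226.5 + 539.0 - 555.5 = 849.2
Secondary income: -222.9
Current account = 4855.1 + (-1643.6) + 849.2 + (-222.9) = 3837.8
(Excluded from the current account — financial account: domestic pension funds' purchases of foreign equities 867.2, foreign purchases of equities on the domestic stock exchange 452.7, increase in resident deposits held at foreign banks 301.5.)

3837.8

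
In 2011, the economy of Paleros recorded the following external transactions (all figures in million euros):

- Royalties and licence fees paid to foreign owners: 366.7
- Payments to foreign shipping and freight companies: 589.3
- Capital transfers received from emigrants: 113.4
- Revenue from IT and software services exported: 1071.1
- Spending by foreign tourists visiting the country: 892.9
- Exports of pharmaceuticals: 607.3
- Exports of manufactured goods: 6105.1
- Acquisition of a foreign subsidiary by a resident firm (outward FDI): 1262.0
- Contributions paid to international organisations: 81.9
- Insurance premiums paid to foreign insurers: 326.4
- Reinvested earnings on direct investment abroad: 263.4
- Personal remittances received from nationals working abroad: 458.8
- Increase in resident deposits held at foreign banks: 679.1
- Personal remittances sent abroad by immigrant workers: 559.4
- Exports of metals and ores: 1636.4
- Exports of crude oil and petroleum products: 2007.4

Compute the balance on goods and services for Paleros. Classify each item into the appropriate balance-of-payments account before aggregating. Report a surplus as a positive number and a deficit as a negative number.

Goods: 6105.1 + 607.3 + 1636.4 + 2007.4 = 10356.2
Services: -366.7 + 1071.1 + 892.9 - 589.3 - 326.4 = 681.6
Trade balance = 10356.2 + 681.6 = 11037.8
(Excluded from the trade balance — capital account: capital transfers received from emigrants 113.4; financial account: acquisition of a foreign subsidiary by a resident firm (outward FDI) 1262.0, increase in resident deposits held at foreign banks 679.1; secondary income: contributions paid to international organisations 81.9, personal remittances received from nationals working abroad 458.8, personal remittances sent abroad by immigrant workers 559.4; primary income: reinvested earnings on direct investment abroad 263.4.)

11037.8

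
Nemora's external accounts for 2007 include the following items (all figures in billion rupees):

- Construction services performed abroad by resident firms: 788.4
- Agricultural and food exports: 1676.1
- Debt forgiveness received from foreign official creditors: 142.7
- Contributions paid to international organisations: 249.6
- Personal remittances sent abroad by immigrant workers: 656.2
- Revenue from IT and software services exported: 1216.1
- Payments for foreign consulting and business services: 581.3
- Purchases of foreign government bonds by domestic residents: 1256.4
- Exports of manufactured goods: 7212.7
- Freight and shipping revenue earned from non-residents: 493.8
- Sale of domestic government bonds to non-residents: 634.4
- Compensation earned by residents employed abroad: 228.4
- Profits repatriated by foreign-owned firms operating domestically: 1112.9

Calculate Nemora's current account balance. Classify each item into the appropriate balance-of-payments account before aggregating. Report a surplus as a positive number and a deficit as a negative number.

Goods: 7212.7 + 1676.1 = 8888.8
Services: 493.8 + 1216.1 + 788.4 - 581.3 = 1917.0
Primary income: 228.4 - 1112.9 = -884.5
Secondary income: -249.6 - 656.2 = -905.8
Current account = 8888.8 + 1917.0 + (-884.5) + (-905.8) = 9015.5
(Excluded from the current account — capital account: debt forgiveness received from foreign official creditors 142.7; financial account: purchases of foreign government bonds by domestic residents 1256.4, sale of domestic government bonds to non-residents 634.4.)

9015.5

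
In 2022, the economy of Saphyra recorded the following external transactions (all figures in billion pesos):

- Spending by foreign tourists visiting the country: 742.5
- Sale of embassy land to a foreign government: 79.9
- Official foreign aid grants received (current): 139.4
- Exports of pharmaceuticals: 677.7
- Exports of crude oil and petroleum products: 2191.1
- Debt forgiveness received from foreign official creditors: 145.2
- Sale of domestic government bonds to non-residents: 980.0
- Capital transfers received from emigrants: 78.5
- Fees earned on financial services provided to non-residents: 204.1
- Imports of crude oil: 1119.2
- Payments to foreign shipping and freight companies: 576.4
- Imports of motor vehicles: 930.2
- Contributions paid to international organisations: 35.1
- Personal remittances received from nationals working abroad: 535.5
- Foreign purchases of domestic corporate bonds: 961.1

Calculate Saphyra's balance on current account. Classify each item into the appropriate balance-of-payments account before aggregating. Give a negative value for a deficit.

Goods: -930.2 - 1119.2 + 677.7 + 2191.1 = 819.4
Services: -576.4 + 204.1 + 742.5 = 370.2
Secondary income: -35.1 + 139.4 + 535.5 = 639.8
Current account = 819.4 + 370.2 + 639.8 = 1829.4
(Excluded from the current account — capital account: sale of embassy land to a foreign government 79.9, debt forgiveness received from foreign official creditors 145.2, capital transfers received from emigrants 78.5; financial account: sale of domestic government bonds to non-residents 980.0, foreign purchases of domestic corporate bonds 961.1.)

1829.4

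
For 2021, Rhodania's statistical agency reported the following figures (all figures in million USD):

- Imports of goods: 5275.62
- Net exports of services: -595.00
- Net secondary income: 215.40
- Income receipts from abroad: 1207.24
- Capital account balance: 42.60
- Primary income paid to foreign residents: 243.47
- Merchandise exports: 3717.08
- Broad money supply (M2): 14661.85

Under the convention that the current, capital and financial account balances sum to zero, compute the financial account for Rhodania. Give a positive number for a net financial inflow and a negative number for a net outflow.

931.77

Goods balance = 3717.08 - 5275.62 = -1558.54
Services balance = -595.00
Trade balance (goods + services) = -1558.54 + (-595.00) = -2153.54
Net primary income = 1207.24 - 243.47 = 963.77
Net secondary income = 215.40
Current account = -2153.54 + 963.77 + 215.40 = -974.37
Financial account = -(-974.37 + 42.60) = 931.77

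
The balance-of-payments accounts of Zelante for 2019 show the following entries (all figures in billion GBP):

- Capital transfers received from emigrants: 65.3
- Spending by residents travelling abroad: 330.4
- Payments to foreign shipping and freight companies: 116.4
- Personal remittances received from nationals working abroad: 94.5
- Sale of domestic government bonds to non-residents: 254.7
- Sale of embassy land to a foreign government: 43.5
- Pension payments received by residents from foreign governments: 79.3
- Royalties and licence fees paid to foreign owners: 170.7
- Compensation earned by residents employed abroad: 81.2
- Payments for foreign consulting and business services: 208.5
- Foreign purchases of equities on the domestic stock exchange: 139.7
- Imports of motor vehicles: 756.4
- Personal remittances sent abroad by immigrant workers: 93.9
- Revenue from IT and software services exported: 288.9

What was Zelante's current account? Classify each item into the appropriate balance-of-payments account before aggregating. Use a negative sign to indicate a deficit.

Goods: -756.4
Services: 288.9 - 330.4 - 170.7 - 208.5 - 116.4 = -537.1
Primary income: 81.2
Secondary income: 94.5 - 93.9 + 79.3 = 79.9
Current account = (-756.4) + (-537.1) + 81.2 + 79.9 = -1132.4
(Excluded from the current account — capital account: capital transfers received from emigrants 65.3, sale of embassy land to a foreign government 43.5; financial account: sale of domestic government bonds to non-residents 254.7, foreign purchases of equities on the domestic stock exchange 139.7.)

-1132.4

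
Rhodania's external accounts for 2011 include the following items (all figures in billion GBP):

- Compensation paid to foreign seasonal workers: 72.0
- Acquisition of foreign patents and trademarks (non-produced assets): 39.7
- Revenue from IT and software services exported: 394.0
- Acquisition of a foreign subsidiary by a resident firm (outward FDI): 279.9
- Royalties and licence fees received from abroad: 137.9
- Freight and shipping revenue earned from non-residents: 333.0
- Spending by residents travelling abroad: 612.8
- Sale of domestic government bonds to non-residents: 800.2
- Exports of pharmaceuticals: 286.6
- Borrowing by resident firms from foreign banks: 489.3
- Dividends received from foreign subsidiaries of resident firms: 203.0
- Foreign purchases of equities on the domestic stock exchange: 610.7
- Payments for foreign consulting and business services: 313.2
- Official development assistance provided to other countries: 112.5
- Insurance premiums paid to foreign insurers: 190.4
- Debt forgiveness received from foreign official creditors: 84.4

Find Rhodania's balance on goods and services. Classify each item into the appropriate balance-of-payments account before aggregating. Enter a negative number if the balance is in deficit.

Goods: 286.6
Services: 394.0 + 333.0 - 190.4 - 612.8 - 313.2 + 137.9 = -251.5
Trade balance = 286.6 + (-251.5) = 35.1
(Excluded from the trade balance — primary income: compensation paid to foreign seasonal workers 72.0, dividends received from foreign subsidiaries of resident firms 203.0; capital account: acquisition of foreign patents and trademarks (non-produced assets) 39.7, debt forgiveness received from foreign official creditors 84.4; financial account: acquisition of a foreign subsidiary by a resident firm (outward FDI) 279.9, sale of domestic government bonds to non-residents 800.2, borrowing by resident firms from foreign banks 489.3, foreign purchases of equities on the domestic stock exchange 610.7; secondary income: official development assistance provided to other countries 112.5.)

35.1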